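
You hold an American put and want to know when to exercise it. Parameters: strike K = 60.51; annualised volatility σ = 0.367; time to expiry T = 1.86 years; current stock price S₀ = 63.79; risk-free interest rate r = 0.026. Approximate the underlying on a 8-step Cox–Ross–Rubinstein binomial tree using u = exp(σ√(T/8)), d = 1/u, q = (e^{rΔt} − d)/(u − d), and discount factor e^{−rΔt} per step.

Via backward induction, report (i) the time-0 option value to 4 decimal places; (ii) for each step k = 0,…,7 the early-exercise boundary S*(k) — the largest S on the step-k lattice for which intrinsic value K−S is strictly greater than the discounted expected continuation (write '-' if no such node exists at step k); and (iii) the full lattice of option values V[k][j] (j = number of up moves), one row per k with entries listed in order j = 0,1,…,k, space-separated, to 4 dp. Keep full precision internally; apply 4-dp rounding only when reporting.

price = 9.3890
boundary = - - - - 31.4297 37.5140 31.4297 37.5140
tree:
9.3890
13.1119 5.3602
17.7530 8.1073 2.3672
23.1904 11.9205 3.9613 0.6210
29.0803 16.9233 6.4975 1.1854 0.0000
34.1778 22.9960 10.3720 2.2625 0.0000 0.0000
38.4486 29.0803 15.9226 4.3186 0.0000 0.0000 0.0000
42.0267 34.1778 22.9960 8.2431 0.0000 0.0000 0.0000 0.0000
45.0244 38.4486 29.0803 15.7339 0.0000 0.0000 0.0000 0.0000 0.0000

params: Δt=0.23250 u=1.19358 d=0.83781 q=0.47292 e^(-rΔt)=0.99397
t_8 payoffs: 45.0244 38.4486 29.0803 15.7339 0.0000 0.0000 0.0000 0.0000 0.0000
t_7: node(7,0) S=18.4833 payoff=42.0267 vs cont=41.6620 → 42.0267 [stop]  node(7,1) S=26.3322 payoff=34.1778 vs cont=33.8131 → 34.1778 [stop]  node(7,2) S=37.5140 payoff=22.9960 vs cont=22.6313 → 22.9960 [stop]  node(7,3) S=53.4441 payoff=7.0659 vs cont=8.2431 → 8.2431 [wait]  node(7,4) S=76.1388 payoff=0.0000 vs cont=0.0000 → 0.0000 [wait]  node(7,5) S=108.4706 payoff=0.0000 vs cont=0.0000 → 0.0000 [wait]  node(7,6) S=154.5320 payoff=0.0000 vs cont=0.0000 → 0.0000 [wait]  node(7,7) S=220.1531 payoff=0.0000 vs cont=0.0000 → 0.0000 [wait]  ⇒ S*(7)=37.5140
t_6: node(6,0) S=22.0614 payoff=38.4486 vs cont=38.0839 → 38.4486 [stop]  node(6,1) S=31.4297 payoff=29.0803 vs cont=28.7156 → 29.0803 [stop]  node(6,2) S=44.7761 payoff=15.7339 vs cont=15.9226 → 15.9226 [wait]  node(6,3) S=63.7900 payoff=0.0000 vs cont=4.3186 → 4.3186 [wait]  node(6,4) S=90.8780 payoff=0.0000 vs cont=0.0000 → 0.0000 [wait]  node(6,5) S=129.4689 payoff=0.0000 vs cont=0.0000 → 0.0000 [wait]  node(6,6) S=184.4470 payoff=0.0000 vs cont=0.0000 → 0.0000 [wait]  ⇒ S*(6)=31.4297
t_5: node(5,0) S=26.3322 payoff=34.1778 vs cont=33.8131 → 34.1778 [stop]  node(5,1) S=37.5140 payoff=22.9960 vs cont=22.7200 → 22.9960 [stop]  node(5,2) S=53.4441 payoff=7.0659 vs cont=10.3720 → 10.3720 [wait]  node(5,3) S=76.1388 payoff=0.0000 vs cont=2.2625 → 2.2625 [wait]  node(5,4) S=108.4706 payoff=0.0000 vs cont=0.0000 → 0.0000 [wait]  node(5,5) S=154.5320 payoff=0.0000 vs cont=0.0000 → 0.0000 [wait]  ⇒ S*(5)=37.5140
t_4: node(4,0) S=31.4297 payoff=29.0803 vs cont=28.7156 → 29.0803 [stop]  node(4,1) S=44.7761 payoff=15.7339 vs cont=16.9233 → 16.9233 [wait]  node(4,2) S=63.7900 payoff=0.0000 vs cont=6.4975 → 6.4975 [wait]  node(4,3) S=90.8780 payoff=0.0000 vs cont=1.1854 → 1.1854 [wait]  node(4,4) S=129.4689 payoff=0.0000 vs cont=0.0000 → 0.0000 [wait]  ⇒ S*(4)=31.4297
t_3: node(3,0) S=37.5140 payoff=22.9960 vs cont=23.1904 → 23.1904 [wait]  node(3,1) S=53.4441 payoff=7.0659 vs cont=11.9205 → 11.9205 [wait]  node(3,2) S=76.1388 payoff=0.0000 vs cont=3.9613 → 3.9613 [wait]  node(3,3) S=108.4706 payoff=0.0000 vs cont=0.6210 → 0.6210 [wait]  ⇒ S*(3)=-
t_2: node(2,0) S=44.7761 payoff=15.7339 vs cont=17.7530 → 17.7530 [wait]  node(2,1) S=63.7900 payoff=0.0000 vs cont=8.1073 → 8.1073 [wait]  node(2,2) S=90.8780 payoff=0.0000 vs cont=2.3672 → 2.3672 [wait]  ⇒ S*(2)=-
t_1: node(1,0) S=53.4441 payoff=7.0659 vs cont=13.1119 → 13.1119 [wait]  node(1,1) S=76.1388 payoff=0.0000 vs cont=5.3602 → 5.3602 [wait]  ⇒ S*(1)=-
t_0: node(0,0) S=63.7900 payoff=0.0000 vs cont=9.3890 → 9.3890 [wait]  ⇒ S*(0)=-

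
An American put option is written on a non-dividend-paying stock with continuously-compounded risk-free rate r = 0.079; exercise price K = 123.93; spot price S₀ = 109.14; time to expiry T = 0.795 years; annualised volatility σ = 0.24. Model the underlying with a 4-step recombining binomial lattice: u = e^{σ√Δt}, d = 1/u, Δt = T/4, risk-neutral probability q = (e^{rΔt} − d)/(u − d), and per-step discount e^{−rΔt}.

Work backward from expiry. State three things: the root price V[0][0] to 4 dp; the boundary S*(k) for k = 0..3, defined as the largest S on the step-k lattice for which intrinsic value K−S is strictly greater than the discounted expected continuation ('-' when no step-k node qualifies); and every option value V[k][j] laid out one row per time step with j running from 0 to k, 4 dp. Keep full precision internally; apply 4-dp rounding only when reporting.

price = 16.0064
boundary = - 98.0656 88.1148 98.0656
tree:
16.0064
25.8644 8.3084
35.8152 15.0832 2.9401
44.7562 25.8644 6.5942 0.0000
52.7900 35.8152 14.7900 0.0000 0.0000

Δt=0.19875, u=1.11293, d=0.89853, q=0.54709, disc=e^(-rΔt)=0.98442
k=4 terminal: V=max(K-S,0) → 52.7900 35.8152 14.7900 0.0000 0.0000
k=3: j=0 S=79.1738 intr=44.7562 cont=42.8255 V=44.7562[EX]; j=1 S=98.0656 intr=25.8644 cont=23.9338 V=25.8644[EX]; j=2 S=121.4651 intr=2.4649 cont=6.5942 V=6.5942[hold]; j=3 S=150.4480 intr=0.0000 cont=0.0000 V=0.0000[hold]  S*(3)=98.0656
k=2: j=0 S=88.1148 intr=35.8152 cont=33.8845 V=35.8152[EX]; j=1 S=109.1400 intr=14.7900 cont=15.0832 V=15.0832[hold]; j=2 S=135.1820 intr=0.0000 cont=2.9401 V=2.9401[hold]  S*(2)=88.1148
k=1: j=0 S=98.0656 intr=25.8644 cont=24.0917 V=25.8644[EX]; j=1 S=121.4651 intr=2.4649 cont=8.3084 V=8.3084[hold]  S*(1)=98.0656
k=0: j=0 S=109.1400 intr=14.7900 cont=16.0064 V=16.0064[hold]  S*(0)=-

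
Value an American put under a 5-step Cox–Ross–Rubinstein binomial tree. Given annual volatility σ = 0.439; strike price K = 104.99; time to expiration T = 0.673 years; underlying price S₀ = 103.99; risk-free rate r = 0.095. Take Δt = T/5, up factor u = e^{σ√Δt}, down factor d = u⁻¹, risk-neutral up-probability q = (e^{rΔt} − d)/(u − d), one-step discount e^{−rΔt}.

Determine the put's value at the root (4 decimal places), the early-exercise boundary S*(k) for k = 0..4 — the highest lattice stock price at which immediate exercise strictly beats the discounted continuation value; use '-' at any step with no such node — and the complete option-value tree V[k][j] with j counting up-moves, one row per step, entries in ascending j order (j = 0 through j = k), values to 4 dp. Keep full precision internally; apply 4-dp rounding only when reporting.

price = 13.1753
boundary = - - 75.3524 64.1430 75.3524
tree:
13.1753
20.1664 6.5125
29.6376 11.1994 1.9859
40.8470 18.6556 4.0198 0.0000
50.3888 29.6376 8.1366 0.0000 0.0000
58.5112 40.8470 16.4694 0.0000 0.0000 0.0000

params: Δt=0.13460 u=1.17476 d=0.85124 q=0.49960 e^(-rΔt)=0.98729
t_5 payoffs: 58.5112 40.8470 16.4694 0.0000 0.0000 0.0000
t_4: node(4,0) S=54.6012 payoff=50.3888 vs cont=49.0548 → 50.3888 [stop]  node(4,1) S=75.3524 payoff=29.6376 vs cont=28.3037 → 29.6376 [stop]  node(4,2) S=103.9900 payoff=1.0000 vs cont=8.1366 → 8.1366 [wait]  node(4,3) S=143.5114 payoff=0.0000 vs cont=0.0000 → 0.0000 [wait]  node(4,4) S=198.0528 payoff=0.0000 vs cont=0.0000 → 0.0000 [wait]  ⇒ S*(4)=75.3524
t_3: node(3,0) S=64.1430 payoff=40.8470 vs cont=39.5130 → 40.8470 [stop]  node(3,1) S=88.5206 payoff=16.4694 vs cont=18.6556 → 18.6556 [wait]  node(3,2) S=122.1628 payoff=0.0000 vs cont=4.0198 → 4.0198 [wait]  node(3,3) S=168.5907 payoff=0.0000 vs cont=0.0000 → 0.0000 [wait]  ⇒ S*(3)=64.1430
t_2: node(2,0) S=75.3524 payoff=29.6376 vs cont=29.3820 → 29.6376 [stop]  node(2,1) S=103.9900 payoff=1.0000 vs cont=11.1994 → 11.1994 [wait]  node(2,2) S=143.5114 payoff=0.0000 vs cont=1.9859 → 1.9859 [wait]  ⇒ S*(2)=75.3524
t_1: node(1,0) S=88.5206 payoff=16.4694 vs cont=20.1664 → 20.1664 [wait]  node(1,1) S=122.1628 payoff=0.0000 vs cont=6.5125 → 6.5125 [wait]  ⇒ S*(1)=-
t_0: node(0,0) S=103.9900 payoff=1.0000 vs cont=13.1753 → 13.1753 [wait]  ⇒ S*(0)=-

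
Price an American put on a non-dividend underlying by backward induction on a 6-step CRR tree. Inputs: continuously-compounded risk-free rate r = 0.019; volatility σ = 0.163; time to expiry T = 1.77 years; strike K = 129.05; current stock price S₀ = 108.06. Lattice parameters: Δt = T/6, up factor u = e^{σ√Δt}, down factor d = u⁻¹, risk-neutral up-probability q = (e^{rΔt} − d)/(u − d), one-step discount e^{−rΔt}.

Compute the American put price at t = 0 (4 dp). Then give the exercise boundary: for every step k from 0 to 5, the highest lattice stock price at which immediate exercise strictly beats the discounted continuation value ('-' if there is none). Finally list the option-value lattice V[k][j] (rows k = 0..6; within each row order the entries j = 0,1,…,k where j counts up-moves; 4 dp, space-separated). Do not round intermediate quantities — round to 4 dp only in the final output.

params: Δt=0.29500 u=1.09257 d=0.91527 q=0.50958 e^(-rΔt)=0.99441
t_6 payoffs: 65.5210 53.2150 38.5252 20.9900 0.0581 0.0000 0.0000
t_5: node(5,0) S=69.4098 payoff=59.6402 vs cont=58.9189 → 59.6402 [stop]  node(5,1) S=82.8550 payoff=46.1950 vs cont=45.4737 → 46.1950 [stop]  node(5,2) S=98.9045 payoff=30.1455 vs cont=29.4242 → 30.1455 [stop]  node(5,3) S=118.0630 payoff=10.9870 vs cont=10.2657 → 10.9870 [stop]  node(5,4) S=140.9326 payoff=0.0000 vs cont=0.0283 → 0.0283 [wait]  node(5,5) S=168.2322 payoff=0.0000 vs cont=0.0000 → 0.0000 [wait]  ⇒ S*(5)=118.0630
t_4: node(4,0) S=75.8350 payoff=53.2150 vs cont=52.4937 → 53.2150 [stop]  node(4,1) S=90.5248 payoff=38.5252 vs cont=37.8039 → 38.5252 [stop]  node(4,2) S=108.0600 payoff=20.9900 vs cont=20.2687 → 20.9900 [stop]  node(4,3) S=128.9919 payoff=0.0581 vs cont=5.3724 → 5.3724 [wait]  node(4,4) S=153.9785 payoff=0.0000 vs cont=0.0138 → 0.0138 [wait]  ⇒ S*(4)=108.0600
t_3: node(3,0) S=82.8550 payoff=46.1950 vs cont=45.4737 → 46.1950 [stop]  node(3,1) S=98.9045 payoff=30.1455 vs cont=29.4242 → 30.1455 [stop]  node(3,2) S=118.0630 payoff=10.9870 vs cont=12.9587 → 12.9587 [wait]  node(3,3) S=140.9326 payoff=0.0000 vs cont=2.6270 → 2.6270 [wait]  ⇒ S*(3)=98.9045
t_2: node(2,0) S=90.5248 payoff=38.5252 vs cont=37.8039 → 38.5252 [stop]  node(2,1) S=108.0600 payoff=20.9900 vs cont=21.2678 → 21.2678 [wait]  node(2,2) S=128.9919 payoff=0.0581 vs cont=7.6508 → 7.6508 [wait]  ⇒ S*(2)=90.5248
t_1: node(1,0) S=98.9045 payoff=30.1455 vs cont=29.5650 → 30.1455 [stop]  node(1,1) S=118.0630 payoff=10.9870 vs cont=14.2487 → 14.2487 [wait]  ⇒ S*(1)=98.9045
t_0: node(0,0) S=108.0600 payoff=20.9900 vs cont=21.9215 → 21.9215 [wait]  ⇒ S*(0)=-

price = 21.9215
boundary = - 98.9045 90.5248 98.9045 108.0600 118.0630
tree:
21.9215
30.1455 14.2487
38.5252 21.2678 7.6508
46.1950 30.1455 12.9587 2.6270
53.2150 38.5252 20.9900 5.3724 0.0138
59.6402 46.1950 30.1455 10.9870 0.0283 0.0000
65.5210 53.2150 38.5252 20.9900 0.0581 0.0000 0.0000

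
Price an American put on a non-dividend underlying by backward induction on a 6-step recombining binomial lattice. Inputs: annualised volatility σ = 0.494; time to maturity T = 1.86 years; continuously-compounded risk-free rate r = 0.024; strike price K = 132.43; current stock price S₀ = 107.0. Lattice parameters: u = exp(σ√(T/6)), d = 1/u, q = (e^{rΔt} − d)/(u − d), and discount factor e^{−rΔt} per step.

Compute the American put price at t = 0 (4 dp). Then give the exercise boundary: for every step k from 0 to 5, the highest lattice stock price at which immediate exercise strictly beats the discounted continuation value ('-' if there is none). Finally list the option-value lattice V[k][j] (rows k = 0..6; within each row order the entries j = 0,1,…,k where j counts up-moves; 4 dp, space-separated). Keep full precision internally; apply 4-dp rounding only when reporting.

Δt=0.31000, u=1.31659, d=0.75954, q=0.44507, disc=e^(-rΔt)=0.99259
k=6 terminal: V=max(K-S,0) → 111.8865 96.8196 70.7022 25.4300 0.0000 0.0000 0.0000
k=5: j=0 S=27.0474 intr=105.3826 cont=104.4010 V=105.3826[EX]; j=1 S=46.8845 intr=85.5455 cont=84.5639 V=85.5455[EX]; j=2 S=81.2704 intr=51.1596 cont=50.1780 V=51.1596[EX]; j=3 S=140.8755 intr=0.0000 cont=14.0072 V=14.0072[hold]; j=4 S=244.1961 intr=0.0000 cont=0.0000 V=0.0000[hold]; j=5 S=423.2939 intr=0.0000 cont=0.0000 V=0.0000[hold]  S*(5)=81.2704
k=4: j=0 S=35.6104 intr=96.8196 cont=95.8379 V=96.8196[EX]; j=1 S=61.7278 intr=70.7022 cont=69.7206 V=70.7022[EX]; j=2 S=107.0000 intr=25.4300 cont=34.3674 V=34.3674[hold]; j=3 S=185.4757 intr=0.0000 cont=7.7153 V=7.7153[hold]; j=4 S=321.5069 intr=0.0000 cont=0.0000 V=0.0000[hold]  S*(4)=61.7278
k=3: j=0 S=46.8845 intr=85.5455 cont=84.5639 V=85.5455[EX]; j=1 S=81.2704 intr=51.1596 cont=54.1263 V=54.1263[hold]; j=2 S=140.8755 intr=0.0000 cont=22.3384 V=22.3384[hold]; j=3 S=244.1961 intr=0.0000 cont=4.2497 V=4.2497[hold]  S*(3)=46.8845
k=2: j=0 S=61.7278 intr=70.7022 cont=71.0312 V=71.0312[hold]; j=1 S=107.0000 intr=25.4300 cont=39.6820 V=39.6820[hold]; j=2 S=185.4757 intr=0.0000 cont=14.1817 V=14.1817[hold]  S*(2)=-
k=1: j=0 S=81.2704 intr=51.1596 cont=56.6554 V=56.6554[hold]; j=1 S=140.8755 intr=0.0000 cont=28.1225 V=28.1225[hold]  S*(1)=-
k=0: j=0 S=107.0000 intr=25.4300 cont=43.6303 V=43.6303[hold]  S*(0)=-

price = 43.6303
boundary = - - - 46.8845 61.7278 81.2704
tree:
43.6303
56.6554 28.1225
71.0312 39.6820 14.1817
85.5455 54.1263 22.3384 4.2497
96.8196 70.7022 34.3674 7.7153 0.0000
105.3826 85.5455 51.1596 14.0072 0.0000 0.0000
111.8865 96.8196 70.7022 25.4300 0.0000 0.0000 0.0000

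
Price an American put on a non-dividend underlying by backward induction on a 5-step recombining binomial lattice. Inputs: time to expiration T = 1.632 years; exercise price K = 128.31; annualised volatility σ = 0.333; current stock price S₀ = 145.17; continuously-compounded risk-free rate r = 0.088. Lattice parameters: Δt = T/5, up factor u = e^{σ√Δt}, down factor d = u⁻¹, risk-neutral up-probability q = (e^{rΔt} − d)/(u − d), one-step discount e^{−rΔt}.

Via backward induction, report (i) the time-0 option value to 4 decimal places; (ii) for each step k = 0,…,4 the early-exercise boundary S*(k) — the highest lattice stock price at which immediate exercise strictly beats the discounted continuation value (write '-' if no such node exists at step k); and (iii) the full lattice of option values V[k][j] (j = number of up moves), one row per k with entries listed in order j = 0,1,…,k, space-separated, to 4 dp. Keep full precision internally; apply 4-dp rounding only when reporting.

price = 10.0198
boundary = - - 99.2270 82.0364 99.2270
tree:
10.0198
17.3697 4.0202
29.0830 7.8856 0.7962
46.2736 15.2690 1.7386 0.0000
60.4861 29.0830 3.7964 0.0000 0.0000
72.2363 46.2736 8.2901 0.0000 0.0000 0.0000

Δt=0.32640, u=1.20955, d=0.82675, q=0.52870, disc=e^(-rΔt)=0.97169
k=5 terminal: V=max(K-S,0) → 72.2363 46.2736 8.2901 0.0000 0.0000 0.0000
k=4: j=0 S=67.8239 intr=60.4861 cont=56.8530 V=60.4861[EX]; j=1 S=99.2270 intr=29.0830 cont=25.4500 V=29.0830[EX]; j=2 S=145.1700 intr=0.0000 cont=3.7964 V=3.7964[hold]; j=3 S=212.3850 intr=0.0000 cont=0.0000 V=0.0000[hold]; j=4 S=310.7212 intr=0.0000 cont=0.0000 V=0.0000[hold]  S*(4)=99.2270
k=3: j=0 S=82.0364 intr=46.2736 cont=42.6406 V=46.2736[EX]; j=1 S=120.0199 intr=8.2901 cont=15.2690 V=15.2690[hold]; j=2 S=175.5902 intr=0.0000 cont=1.7386 V=1.7386[hold]; j=3 S=256.8901 intr=0.0000 cont=0.0000 V=0.0000[hold]  S*(3)=82.0364
k=2: j=0 S=99.2270 intr=29.0830 cont=29.0352 V=29.0830[EX]; j=1 S=145.1700 intr=0.0000 cont=7.8856 V=7.8856[hold]; j=2 S=212.3850 intr=0.0000 cont=0.7962 V=0.7962[hold]  S*(2)=99.2270
k=1: j=0 S=120.0199 intr=8.2901 cont=17.3697 V=17.3697[hold]; j=1 S=175.5902 intr=0.0000 cont=4.0202 V=4.0202[hold]  S*(1)=-
k=0: j=0 S=145.1700 intr=0.0000 cont=10.0198 V=10.0198[hold]  S*(0)=-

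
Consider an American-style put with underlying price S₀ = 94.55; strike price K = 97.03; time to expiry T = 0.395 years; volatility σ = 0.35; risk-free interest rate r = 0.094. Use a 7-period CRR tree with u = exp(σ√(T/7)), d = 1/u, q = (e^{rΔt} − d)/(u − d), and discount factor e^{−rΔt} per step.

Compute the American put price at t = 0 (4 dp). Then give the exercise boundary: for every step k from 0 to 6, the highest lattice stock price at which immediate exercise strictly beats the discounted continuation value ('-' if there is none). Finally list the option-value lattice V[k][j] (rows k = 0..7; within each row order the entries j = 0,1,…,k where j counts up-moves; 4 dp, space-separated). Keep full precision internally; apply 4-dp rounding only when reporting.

Δt=0.05643  u=1.08670  d=0.92022  q=0.51117  discount=0.99471
step 7 (expiry): payoffs max(K−S,0) = 44.1969 34.6390 23.3520 10.0231 0.0000 0.0000 0.0000 0.0000
step 6: (k=6,j=0): S=57.4135, (K−S)⁺=39.6165, hold=39.1032 ⇒ V=39.6165 exercise | (k=6,j=1): S=67.8001, (K−S)⁺=29.2299, hold=28.7166 ⇒ V=29.2299 exercise | (k=6,j=2): S=80.0656, (K−S)⁺=16.9644, hold=16.4511 ⇒ V=16.9644 exercise | (k=6,j=3): S=94.5500, (K−S)⁺=2.4800, hold=4.8736 ⇒ V=4.8736 continue | (k=6,j=4): S=111.6548, (K−S)⁺=0.0000, hold=0.0000 ⇒ V=0.0000 continue | (k=6,j=5): S=131.8539, (K−S)⁺=0.0000, hold=0.0000 ⇒ V=0.0000 continue | (k=6,j=6): S=155.7072, (K−S)⁺=0.0000, hold=0.0000 ⇒ V=0.0000 continue  boundary S*=80.0656
step 5: (k=5,j=0): S=62.3910, (K−S)⁺=34.6390, hold=34.1257 ⇒ V=34.6390 exercise | (k=5,j=1): S=73.6780, (K−S)⁺=23.3520, hold=22.8387 ⇒ V=23.3520 exercise | (k=5,j=2): S=87.0069, (K−S)⁺=10.0231, hold=10.7269 ⇒ V=10.7269 continue | (k=5,j=3): S=102.7471, (K−S)⁺=0.0000, hold=2.3698 ⇒ V=2.3698 continue | (k=5,j=4): S=121.3347, (K−S)⁺=0.0000, hold=0.0000 ⇒ V=0.0000 continue | (k=5,j=5): S=143.2851, (K−S)⁺=0.0000, hold=0.0000 ⇒ V=0.0000 continue  boundary S*=73.6780
step 4: (k=4,j=0): S=67.8001, (K−S)⁺=29.2299, hold=28.7166 ⇒ V=29.2299 exercise | (k=4,j=1): S=80.0656, (K−S)⁺=16.9644, hold=16.8090 ⇒ V=16.9644 exercise | (k=4,j=2): S=94.5500, (K−S)⁺=2.4800, hold=6.4208 ⇒ V=6.4208 continue | (k=4,j=3): S=111.6548, (K−S)⁺=0.0000, hold=1.1523 ⇒ V=1.1523 continue | (k=4,j=4): S=131.8539, (K−S)⁺=0.0000, hold=0.0000 ⇒ V=0.0000 continue  boundary S*=80.0656
step 3: (k=3,j=0): S=73.6780, (K−S)⁺=23.3520, hold=22.8387 ⇒ V=23.3520 exercise | (k=3,j=1): S=87.0069, (K−S)⁺=10.0231, hold=11.5136 ⇒ V=11.5136 continue | (k=3,j=2): S=102.7471, (K−S)⁺=0.0000, hold=3.7079 ⇒ V=3.7079 continue | (k=3,j=3): S=121.3347, (K−S)⁺=0.0000, hold=0.5603 ⇒ V=0.5603 continue  boundary S*=73.6780
step 2: (k=2,j=0): S=80.0656, (K−S)⁺=16.9644, hold=17.2090 ⇒ V=17.2090 continue | (k=2,j=1): S=94.5500, (K−S)⁺=2.4800, hold=7.4837 ⇒ V=7.4837 continue | (k=2,j=2): S=111.6548, (K−S)⁺=0.0000, hold=2.0878 ⇒ V=2.0878 continue  boundary S*=-
step 1: (k=1,j=0): S=87.0069, (K−S)⁺=10.0231, hold=12.1729 ⇒ V=12.1729 continue | (k=1,j=1): S=102.7471, (K−S)⁺=0.0000, hold=4.7005 ⇒ V=4.7005 continue  boundary S*=-
step 0: (k=0,j=0): S=94.5500, (K−S)⁺=2.4800, hold=8.3090 ⇒ V=8.3090 continue  boundary S*=-

price = 8.3090
boundary = - - - 73.6780 80.0656 73.6780 80.0656
tree:
8.3090
12.1729 4.7005
17.2090 7.4837 2.0878
23.3520 11.5136 3.7079 0.5603
29.2299 16.9644 6.4208 1.1523 0.0000
34.6390 23.3520 10.7269 2.3698 0.0000 0.0000
39.6165 29.2299 16.9644 4.8736 0.0000 0.0000 0.0000
44.1969 34.6390 23.3520 10.0231 0.0000 0.0000 0.0000 0.0000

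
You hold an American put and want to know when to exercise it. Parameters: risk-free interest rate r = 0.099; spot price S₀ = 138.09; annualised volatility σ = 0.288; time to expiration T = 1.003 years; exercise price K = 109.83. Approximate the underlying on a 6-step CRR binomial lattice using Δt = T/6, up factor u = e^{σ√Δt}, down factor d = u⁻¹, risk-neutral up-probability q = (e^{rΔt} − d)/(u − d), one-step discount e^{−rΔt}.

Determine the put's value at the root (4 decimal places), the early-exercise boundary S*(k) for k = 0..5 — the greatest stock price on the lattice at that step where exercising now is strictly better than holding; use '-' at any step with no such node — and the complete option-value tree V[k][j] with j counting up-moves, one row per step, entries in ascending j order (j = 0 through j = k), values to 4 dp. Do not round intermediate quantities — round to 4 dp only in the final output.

Δt=0.16717  u=1.12496  d=0.88892  q=0.54129  discount=0.98359
step 6 (expiry): payoffs max(K−S,0) = 41.7015 23.6103 0.7150 0.0000 0.0000 0.0000 0.0000
step 5: (k=5,j=0): S=76.6421, (K−S)⁺=33.1879, hold=31.3852 ⇒ V=33.1879 exercise | (k=5,j=1): S=96.9941, (K−S)⁺=12.8359, hold=11.0332 ⇒ V=12.8359 exercise | (k=5,j=2): S=122.7505, (K−S)⁺=0.0000, hold=0.3226 ⇒ V=0.3226 continue | (k=5,j=3): S=155.3464, (K−S)⁺=0.0000, hold=0.0000 ⇒ V=0.0000 continue | (k=5,j=4): S=196.5980, (K−S)⁺=0.0000, hold=0.0000 ⇒ V=0.0000 continue | (k=5,j=5): S=248.8037, (K−S)⁺=0.0000, hold=0.0000 ⇒ V=0.0000 continue  boundary S*=96.9941
step 4: (k=4,j=0): S=86.2197, (K−S)⁺=23.6103, hold=21.8076 ⇒ V=23.6103 exercise | (k=4,j=1): S=109.1150, (K−S)⁺=0.7150, hold=5.9631 ⇒ V=5.9631 continue | (k=4,j=2): S=138.0900, (K−S)⁺=0.0000, hold=0.1456 ⇒ V=0.1456 continue | (k=4,j=3): S=174.7592, (K−S)⁺=0.0000, hold=0.0000 ⇒ V=0.0000 continue | (k=4,j=4): S=221.1658, (K−S)⁺=0.0000, hold=0.0000 ⇒ V=0.0000 continue  boundary S*=86.2197
step 3: (k=3,j=0): S=96.9941, (K−S)⁺=12.8359, hold=13.8273 ⇒ V=13.8273 continue | (k=3,j=1): S=122.7505, (K−S)⁺=0.0000, hold=2.7679 ⇒ V=2.7679 continue | (k=3,j=2): S=155.3464, (K−S)⁺=0.0000, hold=0.0657 ⇒ V=0.0657 continue | (k=3,j=3): S=196.5980, (K−S)⁺=0.0000, hold=0.0000 ⇒ V=0.0000 continue  boundary S*=-
step 2: (k=2,j=0): S=109.1150, (K−S)⁺=0.7150, hold=7.7123 ⇒ V=7.7123 continue | (k=2,j=1): S=138.0900, (K−S)⁺=0.0000, hold=1.2838 ⇒ V=1.2838 continue | (k=2,j=2): S=174.7592, (K−S)⁺=0.0000, hold=0.0296 ⇒ V=0.0296 continue  boundary S*=-
step 1: (k=1,j=0): S=122.7505, (K−S)⁺=0.0000, hold=4.1631 ⇒ V=4.1631 continue | (k=1,j=1): S=155.3464, (K−S)⁺=0.0000, hold=0.5950 ⇒ V=0.5950 continue  boundary S*=-
step 0: (k=0,j=0): S=138.0900, (K−S)⁺=0.0000, hold=2.1951 ⇒ V=2.1951 continue  boundary S*=-

price = 2.1951
boundary = - - - - 86.2197 96.9941
tree:
2.1951
4.1631 0.5950
7.7123 1.2838 0.0296
13.8273 2.7679 0.0657 0.0000
23.6103 5.9631 0.1456 0.0000 0.0000
33.1879 12.8359 0.3226 0.0000 0.0000 0.0000
41.7015 23.6103 0.7150 0.0000 0.0000 0.0000 0.0000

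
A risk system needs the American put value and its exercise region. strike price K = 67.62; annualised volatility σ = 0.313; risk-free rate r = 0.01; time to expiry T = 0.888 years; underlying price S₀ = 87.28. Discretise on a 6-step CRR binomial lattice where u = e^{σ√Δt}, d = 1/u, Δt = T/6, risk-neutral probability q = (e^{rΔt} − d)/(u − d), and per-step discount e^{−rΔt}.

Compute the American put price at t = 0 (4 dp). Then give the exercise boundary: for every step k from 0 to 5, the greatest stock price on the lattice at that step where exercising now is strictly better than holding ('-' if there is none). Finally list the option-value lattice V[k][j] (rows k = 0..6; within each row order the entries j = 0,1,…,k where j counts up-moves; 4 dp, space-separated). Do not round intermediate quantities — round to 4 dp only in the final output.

params: Δt=0.14800 u=1.12796 d=0.88655 q=0.47607 e^(-rΔt)=0.99852
t_6 payoffs: 25.2415 13.7018 0.0000 0.0000 0.0000 0.0000 0.0000
t_5: node(5,0) S=47.8013 payoff=19.8187 vs cont=19.7186 → 19.8187 [stop]  node(5,1) S=60.8177 payoff=6.8023 vs cont=7.1682 → 7.1682 [wait]  node(5,2) S=77.3784 payoff=0.0000 vs cont=0.0000 → 0.0000 [wait]  node(5,3) S=98.4486 payoff=0.0000 vs cont=0.0000 → 0.0000 [wait]  node(5,4) S=125.2563 payoff=0.0000 vs cont=0.0000 → 0.0000 [wait]  node(5,5) S=159.3637 payoff=0.0000 vs cont=0.0000 → 0.0000 [wait]  ⇒ S*(5)=47.8013
t_4: node(4,0) S=53.9182 payoff=13.7018 vs cont=13.7758 → 13.7758 [wait]  node(4,1) S=68.6001 payoff=0.0000 vs cont=3.7501 → 3.7501 [wait]  node(4,2) S=87.2800 payoff=0.0000 vs cont=0.0000 → 0.0000 [wait]  node(4,3) S=111.0464 payoff=0.0000 vs cont=0.0000 → 0.0000 [wait]  node(4,4) S=141.2845 payoff=0.0000 vs cont=0.0000 → 0.0000 [wait]  ⇒ S*(4)=-
t_3: node(3,0) S=60.8177 payoff=6.8023 vs cont=8.9896 → 8.9896 [wait]  node(3,1) S=77.3784 payoff=0.0000 vs cont=1.9619 → 1.9619 [wait]  node(3,2) S=98.4486 payoff=0.0000 vs cont=0.0000 → 0.0000 [wait]  node(3,3) S=125.2563 payoff=0.0000 vs cont=0.0000 → 0.0000 [wait]  ⇒ S*(3)=-
t_2: node(2,0) S=68.6001 payoff=0.0000 vs cont=5.6356 → 5.6356 [wait]  node(2,1) S=87.2800 payoff=0.0000 vs cont=1.0264 → 1.0264 [wait]  node(2,2) S=111.0464 payoff=0.0000 vs cont=0.0000 → 0.0000 [wait]  ⇒ S*(2)=-
t_1: node(1,0) S=77.3784 payoff=0.0000 vs cont=3.4362 → 3.4362 [wait]  node(1,1) S=98.4486 payoff=0.0000 vs cont=0.5370 → 0.5370 [wait]  ⇒ S*(1)=-
t_0: node(0,0) S=87.2800 payoff=0.0000 vs cont=2.0529 → 2.0529 [wait]  ⇒ S*(0)=-

price = 2.0529
boundary = - - - - - 47.8013
tree:
2.0529
3.4362 0.5370
5.6356 1.0264 0.0000
8.9896 1.9619 0.0000 0.0000
13.7758 3.7501 0.0000 0.0000 0.0000
19.8187 7.1682 0.0000 0.0000 0.0000 0.0000
25.2415 13.7018 0.0000 0.0000 0.0000 0.0000 0.0000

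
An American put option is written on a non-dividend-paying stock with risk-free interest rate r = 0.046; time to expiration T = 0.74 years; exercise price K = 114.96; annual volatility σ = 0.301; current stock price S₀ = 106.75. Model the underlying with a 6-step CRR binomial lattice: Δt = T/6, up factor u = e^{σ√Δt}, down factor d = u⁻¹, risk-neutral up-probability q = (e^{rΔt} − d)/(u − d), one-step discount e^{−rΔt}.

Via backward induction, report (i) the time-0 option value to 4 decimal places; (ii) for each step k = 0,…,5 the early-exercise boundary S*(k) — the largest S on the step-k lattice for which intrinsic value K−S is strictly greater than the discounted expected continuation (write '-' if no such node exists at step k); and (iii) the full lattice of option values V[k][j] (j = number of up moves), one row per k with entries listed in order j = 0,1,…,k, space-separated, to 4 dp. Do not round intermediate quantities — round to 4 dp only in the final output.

Δt=0.12333, u=1.11150, d=0.89969, q=0.50046, disc=e^(-rΔt)=0.99434
k=6 terminal: V=max(K-S,0) → 58.3467 45.0185 28.5525 8.2100 0.0000 0.0000 0.0000
k=5: j=0 S=62.9255 intr=52.0345 cont=51.3842 V=52.0345[EX]; j=1 S=77.7397 intr=37.2203 cont=36.5699 V=37.2203[EX]; j=2 S=96.0416 intr=18.9184 cont=18.2680 V=18.9184[EX]; j=3 S=118.6523 intr=0.0000 cont=4.0780 V=4.0780[hold]; j=4 S=146.5861 intr=0.0000 cont=0.0000 V=0.0000[hold]; j=5 S=181.0962 intr=0.0000 cont=0.0000 V=0.0000[hold]  S*(5)=96.0416
k=4: j=0 S=69.9415 intr=45.0185 cont=44.3682 V=45.0185[EX]; j=1 S=86.4075 intr=28.5525 cont=27.9022 V=28.5525[EX]; j=2 S=106.7500 intr=8.2100 cont=11.4264 V=11.4264[hold]; j=3 S=131.8817 intr=0.0000 cont=2.0256 V=2.0256[hold]; j=4 S=162.9300 intr=0.0000 cont=0.0000 V=0.0000[hold]  S*(4)=86.4075
k=3: j=0 S=77.7397 intr=37.2203 cont=36.5699 V=37.2203[EX]; j=1 S=96.0416 intr=18.9184 cont=19.8685 V=19.8685[hold]; j=2 S=118.6523 intr=0.0000 cont=6.6837 V=6.6837[hold]; j=3 S=146.5861 intr=0.0000 cont=1.0062 V=1.0062[hold]  S*(3)=77.7397
k=2: j=0 S=86.4075 intr=28.5525 cont=28.3750 V=28.5525[EX]; j=1 S=106.7500 intr=8.2100 cont=13.1950 V=13.1950[hold]; j=2 S=131.8817 intr=0.0000 cont=3.8206 V=3.8206[hold]  S*(2)=86.4075
k=1: j=0 S=96.0416 intr=18.9184 cont=20.7487 V=20.7487[hold]; j=1 S=118.6523 intr=0.0000 cont=8.4554 V=8.4554[hold]  S*(1)=-
k=0: j=0 S=106.7500 intr=8.2100 cont=14.5138 V=14.5138[hold]  S*(0)=-

price = 14.5138
boundary = - - 86.4075 77.7397 86.4075 96.0416
tree:
14.5138
20.7487 8.4554
28.5525 13.1950 3.8206
37.2203 19.8685 6.6837 1.0062
45.0185 28.5525 11.4264 2.0256 0.0000
52.0345 37.2203 18.9184 4.0780 0.0000 0.0000
58.3467 45.0185 28.5525 8.2100 0.0000 0.0000 0.0000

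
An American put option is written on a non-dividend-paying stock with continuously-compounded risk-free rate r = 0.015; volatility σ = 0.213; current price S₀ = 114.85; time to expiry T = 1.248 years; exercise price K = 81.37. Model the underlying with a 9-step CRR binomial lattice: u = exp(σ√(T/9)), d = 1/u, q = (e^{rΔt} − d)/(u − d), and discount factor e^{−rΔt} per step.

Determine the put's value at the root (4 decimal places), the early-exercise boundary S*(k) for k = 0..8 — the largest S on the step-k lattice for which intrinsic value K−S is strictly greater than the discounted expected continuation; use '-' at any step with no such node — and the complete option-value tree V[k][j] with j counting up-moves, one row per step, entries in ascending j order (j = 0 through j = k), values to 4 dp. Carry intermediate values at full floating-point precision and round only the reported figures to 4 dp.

Δt=0.13867  u=1.08255  d=0.92375  q=0.49329  discount=0.99792
step 9 (expiry): payoffs max(K−S,0) = 25.1217 15.4522 4.1203 0.0000 0.0000 0.0000 0.0000 0.0000 0.0000 0.0000
step 8: (k=8,j=0): S=60.8914, (K−S)⁺=20.4786, hold=20.3095 ⇒ V=20.4786 exercise | (k=8,j=1): S=71.3592, (K−S)⁺=10.0108, hold=9.8418 ⇒ V=10.0108 exercise | (k=8,j=2): S=83.6264, (K−S)⁺=0.0000, hold=2.0835 ⇒ V=2.0835 continue | (k=8,j=3): S=98.0025, (K−S)⁺=0.0000, hold=0.0000 ⇒ V=0.0000 continue | (k=8,j=4): S=114.8500, (K−S)⁺=0.0000, hold=0.0000 ⇒ V=0.0000 continue | (k=8,j=5): S=134.5937, (K−S)⁺=0.0000, hold=0.0000 ⇒ V=0.0000 continue | (k=8,j=6): S=157.7315, (K−S)⁺=0.0000, hold=0.0000 ⇒ V=0.0000 continue | (k=8,j=7): S=184.8470, (K−S)⁺=0.0000, hold=0.0000 ⇒ V=0.0000 continue | (k=8,j=8): S=216.6238, (K−S)⁺=0.0000, hold=0.0000 ⇒ V=0.0000 continue  boundary S*=71.3592
step 7: (k=7,j=0): S=65.9178, (K−S)⁺=15.4522, hold=15.2831 ⇒ V=15.4522 exercise | (k=7,j=1): S=77.2497, (K−S)⁺=4.1203, hold=6.0876 ⇒ V=6.0876 continue | (k=7,j=2): S=90.5295, (K−S)⁺=0.0000, hold=1.0535 ⇒ V=1.0535 continue | (k=7,j=3): S=106.0924, (K−S)⁺=0.0000, hold=0.0000 ⇒ V=0.0000 continue | (k=7,j=4): S=124.3306, (K−S)⁺=0.0000, hold=0.0000 ⇒ V=0.0000 continue | (k=7,j=5): S=145.7041, (K−S)⁺=0.0000, hold=0.0000 ⇒ V=0.0000 continue | (k=7,j=6): S=170.7519, (K−S)⁺=0.0000, hold=0.0000 ⇒ V=0.0000 continue | (k=7,j=7): S=200.1056, (K−S)⁺=0.0000, hold=0.0000 ⇒ V=0.0000 continue  boundary S*=65.9178
step 6: (k=6,j=0): S=71.3592, (K−S)⁺=10.0108, hold=10.8102 ⇒ V=10.8102 continue | (k=6,j=1): S=83.6264, (K−S)⁺=0.0000, hold=3.5969 ⇒ V=3.5969 continue | (k=6,j=2): S=98.0025, (K−S)⁺=0.0000, hold=0.5327 ⇒ V=0.5327 continue | (k=6,j=3): S=114.8500, (K−S)⁺=0.0000, hold=0.0000 ⇒ V=0.0000 continue | (k=6,j=4): S=134.5937, (K−S)⁺=0.0000, hold=0.0000 ⇒ V=0.0000 continue | (k=6,j=5): S=157.7315, (K−S)⁺=0.0000, hold=0.0000 ⇒ V=0.0000 continue | (k=6,j=6): S=184.8470, (K−S)⁺=0.0000, hold=0.0000 ⇒ V=0.0000 continue  boundary S*=-
step 5: (k=5,j=0): S=77.2497, (K−S)⁺=4.1203, hold=7.2368 ⇒ V=7.2368 continue | (k=5,j=1): S=90.5295, (K−S)⁺=0.0000, hold=2.0810 ⇒ V=2.0810 continue | (k=5,j=2): S=106.0924, (K−S)⁺=0.0000, hold=0.2694 ⇒ V=0.2694 continue | (k=5,j=3): S=124.3306, (K−S)⁺=0.0000, hold=0.0000 ⇒ V=0.0000 continue | (k=5,j=4): S=145.7041, (K−S)⁺=0.0000, hold=0.0000 ⇒ V=0.0000 continue | (k=5,j=5): S=170.7519, (K−S)⁺=0.0000, hold=0.0000 ⇒ V=0.0000 continue  boundary S*=-
step 4: (k=4,j=0): S=83.6264, (K−S)⁺=0.0000, hold=4.6838 ⇒ V=4.6838 continue | (k=4,j=1): S=98.0025, (K−S)⁺=0.0000, hold=1.1849 ⇒ V=1.1849 continue | (k=4,j=2): S=114.8500, (K−S)⁺=0.0000, hold=0.1362 ⇒ V=0.1362 continue | (k=4,j=3): S=134.5937, (K−S)⁺=0.0000, hold=0.0000 ⇒ V=0.0000 continue | (k=4,j=4): S=157.7315, (K−S)⁺=0.0000, hold=0.0000 ⇒ V=0.0000 continue  boundary S*=-
step 3: (k=3,j=0): S=90.5295, (K−S)⁺=0.0000, hold=2.9516 ⇒ V=2.9516 continue | (k=3,j=1): S=106.0924, (K−S)⁺=0.0000, hold=0.6662 ⇒ V=0.6662 continue | (k=3,j=2): S=124.3306, (K−S)⁺=0.0000, hold=0.0689 ⇒ V=0.0689 continue | (k=3,j=3): S=145.7041, (K−S)⁺=0.0000, hold=0.0000 ⇒ V=0.0000 continue  boundary S*=-
step 2: (k=2,j=0): S=98.0025, (K−S)⁺=0.0000, hold=1.8204 ⇒ V=1.8204 continue | (k=2,j=1): S=114.8500, (K−S)⁺=0.0000, hold=0.3708 ⇒ V=0.3708 continue | (k=2,j=2): S=134.5937, (K−S)⁺=0.0000, hold=0.0348 ⇒ V=0.0348 continue  boundary S*=-
step 1: (k=1,j=0): S=106.0924, (K−S)⁺=0.0000, hold=1.1030 ⇒ V=1.1030 continue | (k=1,j=1): S=124.3306, (K−S)⁺=0.0000, hold=0.2046 ⇒ V=0.2046 continue  boundary S*=-
step 0: (k=0,j=0): S=114.8500, (K−S)⁺=0.0000, hold=0.6585 ⇒ V=0.6585 continue  boundary S*=-

price = 0.6585
boundary = - - - - - - - 65.9178 71.3592
tree:
0.6585
1.1030 0.2046
1.8204 0.3708 0.0348
2.9516 0.6662 0.0689 0.0000
4.6838 1.1849 0.1362 0.0000 0.0000
7.2368 2.0810 0.2694 0.0000 0.0000 0.0000
10.8102 3.5969 0.5327 0.0000 0.0000 0.0000 0.0000
15.4522 6.0876 1.0535 0.0000 0.0000 0.0000 0.0000 0.0000
20.4786 10.0108 2.0835 0.0000 0.0000 0.0000 0.0000 0.0000 0.0000
25.1217 15.4522 4.1203 0.0000 0.0000 0.0000 0.0000 0.0000 0.0000 0.0000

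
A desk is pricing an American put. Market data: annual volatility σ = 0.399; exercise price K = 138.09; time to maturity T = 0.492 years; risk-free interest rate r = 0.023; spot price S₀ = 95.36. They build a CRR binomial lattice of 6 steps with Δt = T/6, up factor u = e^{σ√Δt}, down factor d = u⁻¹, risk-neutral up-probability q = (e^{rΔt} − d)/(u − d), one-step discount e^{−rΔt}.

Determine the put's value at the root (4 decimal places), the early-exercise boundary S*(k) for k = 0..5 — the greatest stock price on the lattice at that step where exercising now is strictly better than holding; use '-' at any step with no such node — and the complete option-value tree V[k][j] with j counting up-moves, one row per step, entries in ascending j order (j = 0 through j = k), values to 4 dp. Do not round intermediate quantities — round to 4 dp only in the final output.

Δt=0.08200  u=1.12104  d=0.89203  q=0.47971  discount=0.99812
step 6 (expiry): payoffs max(K−S,0) = 90.0458 77.7114 62.2105 42.7300 18.2483 0.0000 0.0000
step 5: (k=5,j=0): S=53.8595, (K−S)⁺=84.2305, hold=83.9703 ⇒ V=84.2305 exercise | (k=5,j=1): S=67.6868, (K−S)⁺=70.4032, hold=70.1430 ⇒ V=70.4032 exercise | (k=5,j=2): S=85.0639, (K−S)⁺=53.0261, hold=52.7659 ⇒ V=53.0261 exercise | (k=5,j=3): S=106.9023, (K−S)⁺=31.1877, hold=30.9275 ⇒ V=31.1877 exercise | (k=5,j=4): S=134.3472, (K−S)⁺=3.7428, hold=9.4765 ⇒ V=9.4765 continue | (k=5,j=5): S=168.8381, (K−S)⁺=0.0000, hold=0.0000 ⇒ V=0.0000 continue  boundary S*=106.9023
step 4: (k=4,j=0): S=60.3786, (K−S)⁺=77.7114, hold=77.4512 ⇒ V=77.7114 exercise | (k=4,j=1): S=75.8795, (K−S)⁺=62.2105, hold=61.9503 ⇒ V=62.2105 exercise | (k=4,j=2): S=95.3600, (K−S)⁺=42.7300, hold=42.4698 ⇒ V=42.7300 exercise | (k=4,j=3): S=119.8417, (K−S)⁺=18.2483, hold=20.7335 ⇒ V=20.7335 continue | (k=4,j=4): S=150.6085, (K−S)⁺=0.0000, hold=4.9212 ⇒ V=4.9212 continue  boundary S*=95.3600
step 3: (k=3,j=0): S=67.6868, (K−S)⁺=70.4032, hold=70.1430 ⇒ V=70.4032 exercise | (k=3,j=1): S=85.0639, (K−S)⁺=53.0261, hold=52.7659 ⇒ V=53.0261 exercise | (k=3,j=2): S=106.9023, (K−S)⁺=31.1877, hold=32.1174 ⇒ V=32.1174 continue | (k=3,j=3): S=134.3472, (K−S)⁺=3.7428, hold=13.1234 ⇒ V=13.1234 continue  boundary S*=85.0639
step 2: (k=2,j=0): S=75.8795, (K−S)⁺=62.2105, hold=61.9503 ⇒ V=62.2105 exercise | (k=2,j=1): S=95.3600, (K−S)⁺=42.7300, hold=42.9150 ⇒ V=42.9150 continue | (k=2,j=2): S=119.8417, (K−S)⁺=18.2483, hold=22.9625 ⇒ V=22.9625 continue  boundary S*=75.8795
step 1: (k=1,j=0): S=85.0639, (K−S)⁺=53.0261, hold=52.8544 ⇒ V=53.0261 exercise | (k=1,j=1): S=106.9023, (K−S)⁺=31.1877, hold=33.2807 ⇒ V=33.2807 continue  boundary S*=85.0639
step 0: (k=0,j=0): S=95.3600, (K−S)⁺=42.7300, hold=43.4720 ⇒ V=43.4720 continue  boundary S*=-

price = 43.4720
boundary = - 85.0639 75.8795 85.0639 95.3600 106.9023
tree:
43.4720
53.0261 33.2807
62.2105 42.9150 22.9625
70.4032 53.0261 32.1174 13.1234
77.7114 62.2105 42.7300 20.7335 4.9212
84.2305 70.4032 53.0261 31.1877 9.4765 0.0000
90.0458 77.7114 62.2105 42.7300 18.2483 0.0000 0.0000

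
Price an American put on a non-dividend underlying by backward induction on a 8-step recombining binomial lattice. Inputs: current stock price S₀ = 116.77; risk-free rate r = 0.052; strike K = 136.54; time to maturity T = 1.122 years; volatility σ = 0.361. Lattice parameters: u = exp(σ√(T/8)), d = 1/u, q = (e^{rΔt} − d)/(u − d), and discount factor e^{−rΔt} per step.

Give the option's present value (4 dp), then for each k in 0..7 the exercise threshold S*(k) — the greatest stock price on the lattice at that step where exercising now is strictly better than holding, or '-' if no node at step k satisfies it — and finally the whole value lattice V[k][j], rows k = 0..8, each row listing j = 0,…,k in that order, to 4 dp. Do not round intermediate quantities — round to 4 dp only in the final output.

price = 27.2362
boundary = - - 89.1052 77.8375 89.1052 77.8375 89.1052 102.0040
tree:
27.2362
36.5213 18.1008
47.4348 25.8507 10.4072
58.7025 35.6953 16.1199 4.6924
68.5454 47.4348 24.1638 8.0948 1.2663
77.1436 58.7025 34.7554 13.6406 2.5171 0.0000
84.6545 68.5454 47.4348 22.2443 5.0035 0.0000 0.0000
91.2156 77.1436 58.7025 34.5360 9.9458 0.0000 0.0000 0.0000
96.9470 84.6545 68.5454 47.4348 19.7700 0.0000 0.0000 0.0000 0.0000

Δt=0.14025, u=1.14476, d=0.87355, q=0.49324, disc=e^(-rΔt)=0.99273
k=8 terminal: V=max(K-S,0) → 96.9470 84.6545 68.5454 47.4348 19.7700 0.0000 0.0000 0.0000 0.0000
k=7: j=0 S=45.3244 intr=91.2156 cont=90.2234 V=91.2156[EX]; j=1 S=59.3964 intr=77.1436 cont=76.1514 V=77.1436[EX]; j=2 S=77.8375 intr=58.7025 cont=57.7104 V=58.7025[EX]; j=3 S=102.0040 intr=34.5360 cont=33.5439 V=34.5360[EX]; j=4 S=133.6735 intr=2.8665 cont=9.9458 V=9.9458[hold]; j=5 S=175.1757 intr=0.0000 cont=0.0000 V=0.0000[hold]; j=6 S=229.5631 intr=0.0000 cont=0.0000 V=0.0000[hold]; j=7 S=300.8365 intr=0.0000 cont=0.0000 V=0.0000[hold]  S*(7)=102.0040
k=6: j=0 S=51.8855 intr=84.6545 cont=83.6623 V=84.6545[EX]; j=1 S=67.9946 intr=68.5454 cont=67.5532 V=68.5454[EX]; j=2 S=89.1052 intr=47.4348 cont=46.4427 V=47.4348[EX]; j=3 S=116.7700 intr=19.7700 cont=22.2443 V=22.2443[hold]; j=4 S=153.0240 intr=0.0000 cont=5.0035 V=5.0035[hold]; j=5 S=200.5340 intr=0.0000 cont=0.0000 V=0.0000[hold]; j=6 S=262.7945 intr=0.0000 cont=0.0000 V=0.0000[hold]  S*(6)=89.1052
k=5: j=0 S=59.3964 intr=77.1436 cont=76.1514 V=77.1436[EX]; j=1 S=77.8375 intr=58.7025 cont=57.7104 V=58.7025[EX]; j=2 S=102.0040 intr=34.5360 cont=34.7554 V=34.7554[hold]; j=3 S=133.6735 intr=2.8665 cont=13.6406 V=13.6406[hold]; j=4 S=175.1757 intr=0.0000 cont=2.5171 V=2.5171[hold]; j=5 S=229.5631 intr=0.0000 cont=0.0000 V=0.0000[hold]  S*(5)=77.8375
k=4: j=0 S=67.9946 intr=68.5454 cont=67.5532 V=68.5454[EX]; j=1 S=89.1052 intr=47.4348 cont=46.5501 V=47.4348[EX]; j=2 S=116.7700 intr=19.7700 cont=24.1638 V=24.1638[hold]; j=3 S=153.0240 intr=0.0000 cont=8.0948 V=8.0948[hold]; j=4 S=200.5340 intr=0.0000 cont=1.2663 V=1.2663[hold]  S*(4)=89.1052
k=3: j=0 S=77.8375 intr=58.7025 cont=57.7104 V=58.7025[EX]; j=1 S=102.0040 intr=34.5360 cont=35.6953 V=35.6953[hold]; j=2 S=133.6735 intr=2.8665 cont=16.1199 V=16.1199[hold]; j=3 S=175.1757 intr=0.0000 cont=4.6924 V=4.6924[hold]  S*(3)=77.8375
k=2: j=0 S=89.1052 intr=47.4348 cont=47.0103 V=47.4348[EX]; j=1 S=116.7700 intr=19.7700 cont=25.8507 V=25.8507[hold]; j=2 S=153.0240 intr=0.0000 cont=10.4072 V=10.4072[hold]  S*(2)=89.1052
k=1: j=0 S=102.0040 intr=34.5360 cont=36.5213 V=36.5213[hold]; j=1 S=133.6735 intr=2.8665 cont=18.1008 V=18.1008[hold]  S*(1)=-
k=0: j=0 S=116.7700 intr=19.7700 cont=27.2362 V=27.2362[hold]  S*(0)=-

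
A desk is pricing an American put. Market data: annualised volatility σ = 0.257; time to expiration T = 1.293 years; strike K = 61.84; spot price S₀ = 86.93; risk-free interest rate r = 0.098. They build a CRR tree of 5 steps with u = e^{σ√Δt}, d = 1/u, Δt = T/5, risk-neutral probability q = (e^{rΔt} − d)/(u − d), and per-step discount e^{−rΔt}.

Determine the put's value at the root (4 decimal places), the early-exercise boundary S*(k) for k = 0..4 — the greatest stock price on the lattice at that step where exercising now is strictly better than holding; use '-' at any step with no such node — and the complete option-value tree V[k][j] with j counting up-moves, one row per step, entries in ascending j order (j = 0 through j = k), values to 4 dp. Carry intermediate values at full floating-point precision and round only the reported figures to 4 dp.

params: Δt=0.25860 u=1.13962 d=0.87749 q=0.56529 e^(-rΔt)=0.97498
t_5 payoffs: 16.6152 3.1054 0.0000 0.0000 0.0000 0.0000
t_4: node(4,0) S=51.5389 payoff=10.3011 vs cont=8.7536 → 10.3011 [stop]  node(4,1) S=66.9349 payoff=0.0000 vs cont=1.3162 → 1.3162 [wait]  node(4,2) S=86.9300 payoff=0.0000 vs cont=0.0000 → 0.0000 [wait]  node(4,3) S=112.8982 payoff=0.0000 vs cont=0.0000 → 0.0000 [wait]  node(4,4) S=146.6237 payoff=0.0000 vs cont=0.0000 → 0.0000 [wait]  ⇒ S*(4)=51.5389
t_3: node(3,0) S=58.7346 payoff=3.1054 vs cont=5.0913 → 5.0913 [wait]  node(3,1) S=76.2801 payoff=0.0000 vs cont=0.5578 → 0.5578 [wait]  node(3,2) S=99.0668 payoff=0.0000 vs cont=0.0000 → 0.0000 [wait]  node(3,3) S=128.6606 payoff=0.0000 vs cont=0.0000 → 0.0000 [wait]  ⇒ S*(3)=-
t_2: node(2,0) S=66.9349 payoff=0.0000 vs cont=2.4653 → 2.4653 [wait]  node(2,1) S=86.9300 payoff=0.0000 vs cont=0.2364 → 0.2364 [wait]  node(2,2) S=112.8982 payoff=0.0000 vs cont=0.0000 → 0.0000 [wait]  ⇒ S*(2)=-
t_1: node(1,0) S=76.2801 payoff=0.0000 vs cont=1.1752 → 1.1752 [wait]  node(1,1) S=99.0668 payoff=0.0000 vs cont=0.1002 → 0.1002 [wait]  ⇒ S*(1)=-
t_0: node(0,0) S=86.9300 payoff=0.0000 vs cont=0.5533 → 0.5533 [wait]  ⇒ S*(0)=-

price = 0.5533
boundary = - - - - 51.5389
tree:
0.5533
1.1752 0.1002
2.4653 0.2364 0.0000
5.0913 0.5578 0.0000 0.0000
10.3011 1.3162 0.0000 0.0000 0.0000
16.6152 3.1054 0.0000 0.0000 0.0000 0.0000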